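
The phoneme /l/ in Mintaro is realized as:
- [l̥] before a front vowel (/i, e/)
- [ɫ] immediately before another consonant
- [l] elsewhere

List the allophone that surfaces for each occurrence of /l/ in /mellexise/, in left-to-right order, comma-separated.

[ɫ], [l̥]

Occurrence 1 (position 3): immediately before another consonant → [ɫ].
Occurrence 2 (position 4): before a front vowel (/i, e/) → [l̥].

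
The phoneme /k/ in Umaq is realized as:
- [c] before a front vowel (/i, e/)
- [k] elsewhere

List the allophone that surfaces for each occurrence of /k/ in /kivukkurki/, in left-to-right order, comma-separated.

[c], [k], [k], [c]

Occurrence 1 (position 1): before a front vowel → [c].
Occurrence 2 (position 5): no conditioning environment matches → elsewhere allophone [k].
Occurrence 3 (position 6): no conditioning environment matches → elsewhere allophone [k].
Occurrence 4 (position 9): before a front vowel → [c].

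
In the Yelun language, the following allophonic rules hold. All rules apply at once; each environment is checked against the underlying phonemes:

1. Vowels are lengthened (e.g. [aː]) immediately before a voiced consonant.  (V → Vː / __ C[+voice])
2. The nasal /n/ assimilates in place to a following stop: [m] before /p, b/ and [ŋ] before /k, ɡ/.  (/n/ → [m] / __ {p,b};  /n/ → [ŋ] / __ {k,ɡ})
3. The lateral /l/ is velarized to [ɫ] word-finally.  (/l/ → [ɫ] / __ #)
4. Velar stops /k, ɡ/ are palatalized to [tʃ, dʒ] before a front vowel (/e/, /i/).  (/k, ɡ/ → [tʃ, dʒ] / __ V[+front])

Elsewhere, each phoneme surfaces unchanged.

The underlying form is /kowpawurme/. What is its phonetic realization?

/k/ (word-initial) is in the target of rule 4 but the environment (before a front vowel) is not met → [k].
Rule 1 applies to /o/ (between /k/ and /w/: before a voiced consonant) → [oː].
/w/ — not in any rule's target class → [w].
/p/ (between /w/ and /a/): no rule targets it → [p].
/a/ meets the environment for rule 1 (before a voiced consonant) → [aː].
/w/ — not in any rule's target class → [w].
/u/ meets the environment for rule 1 (before a voiced consonant) → [uː].
/r/ (between /u/ and /m/) is unaffected → [r].
/m/ — not in any rule's target class → [m].
/e/ (word-final) fails the environment for rule 1, so it stays [e].

[koːwpaːwuːrme]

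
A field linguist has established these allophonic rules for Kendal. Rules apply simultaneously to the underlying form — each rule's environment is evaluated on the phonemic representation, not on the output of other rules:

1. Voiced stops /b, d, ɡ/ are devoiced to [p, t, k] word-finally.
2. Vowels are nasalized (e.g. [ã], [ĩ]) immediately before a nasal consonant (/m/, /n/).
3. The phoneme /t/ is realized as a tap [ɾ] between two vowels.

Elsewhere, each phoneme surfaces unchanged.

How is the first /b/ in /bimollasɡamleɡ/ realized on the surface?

/b/ (word-initial) fails the environment for rule 1, so it stays [b].

[b]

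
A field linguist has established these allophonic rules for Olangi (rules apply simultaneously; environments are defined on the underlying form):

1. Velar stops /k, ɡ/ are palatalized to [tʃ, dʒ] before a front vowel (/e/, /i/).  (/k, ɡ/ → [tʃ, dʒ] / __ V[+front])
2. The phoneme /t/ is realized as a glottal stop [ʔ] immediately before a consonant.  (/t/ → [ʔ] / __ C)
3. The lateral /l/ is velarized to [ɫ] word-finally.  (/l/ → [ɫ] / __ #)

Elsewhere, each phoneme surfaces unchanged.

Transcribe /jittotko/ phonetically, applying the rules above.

[jiʔtoʔko]

/j/ stays [j].
/i/ (between /j/ and /t/): no rule targets it → [i].
/t/ — between /i/ and /t/, immediately before a consonant — surfaces as [ʔ] (rule 2).
/t/ — between /t/ and /o/; rule 2 does not apply here → [t].
/o/ (between /t/ and /t/) is unaffected → [o].
/t/ (between /o/ and /k/) occurs immediately before a consonant → [ʔ] by rule 2.
/k/ (between /t/ and /o/) fails the environment for rule 1, so it stays [k].
/o/ stays [o].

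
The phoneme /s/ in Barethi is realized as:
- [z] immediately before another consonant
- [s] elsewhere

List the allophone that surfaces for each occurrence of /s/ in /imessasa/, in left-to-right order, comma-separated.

[z], [s], [s]

Occurrence 1 (position 4): immediately before another consonant → [z].
Occurrence 2 (position 5): no conditioning environment matches → elsewhere allophone [s].
Occurrence 3 (position 7): no conditioning environment matches → elsewhere allophone [s].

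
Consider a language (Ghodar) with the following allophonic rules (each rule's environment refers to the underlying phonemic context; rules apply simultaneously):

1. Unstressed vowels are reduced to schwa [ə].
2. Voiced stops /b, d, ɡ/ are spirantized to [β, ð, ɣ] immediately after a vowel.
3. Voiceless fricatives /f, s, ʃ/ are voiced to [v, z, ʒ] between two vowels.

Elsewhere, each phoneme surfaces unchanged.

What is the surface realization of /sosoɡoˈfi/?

/s/ (word-initial): rule 3 targets it, but not between two vowels → unchanged [s].
/o/ (between /s/ and /s/) occurs in an unstressed syllable → [ə] by rule 1.
/s/ (between /o/ and /o/): between two vowels, so rule 3 applies → [z].
/o/ (between /s/ and /ɡ/): in an unstressed syllable, so rule 1 applies → [ə].
/ɡ/ — between /o/ and /o/, immediately after a vowel — surfaces as [ɣ] (rule 2).
/o/ (between /ɡ/ and /f/) occurs in an unstressed syllable → [ə] by rule 1.
/f/ (between /o/ and /i/) occurs between two vowels → [v] by rule 3.
/i/ (word-final) is in the target of rule 1 but the environment (in an unstressed syllable) is not met → [i].

[səzəɣəˈvi]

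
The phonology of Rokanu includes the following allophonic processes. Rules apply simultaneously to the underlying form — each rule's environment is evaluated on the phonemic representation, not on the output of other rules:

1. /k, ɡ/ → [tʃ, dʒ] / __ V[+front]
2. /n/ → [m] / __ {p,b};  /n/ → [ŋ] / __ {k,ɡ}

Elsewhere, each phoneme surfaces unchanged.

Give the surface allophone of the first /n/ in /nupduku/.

[n]

/n/ (word-initial) is in the target of rule 2 but the environment (before a labial or velar stop) is not met → [n].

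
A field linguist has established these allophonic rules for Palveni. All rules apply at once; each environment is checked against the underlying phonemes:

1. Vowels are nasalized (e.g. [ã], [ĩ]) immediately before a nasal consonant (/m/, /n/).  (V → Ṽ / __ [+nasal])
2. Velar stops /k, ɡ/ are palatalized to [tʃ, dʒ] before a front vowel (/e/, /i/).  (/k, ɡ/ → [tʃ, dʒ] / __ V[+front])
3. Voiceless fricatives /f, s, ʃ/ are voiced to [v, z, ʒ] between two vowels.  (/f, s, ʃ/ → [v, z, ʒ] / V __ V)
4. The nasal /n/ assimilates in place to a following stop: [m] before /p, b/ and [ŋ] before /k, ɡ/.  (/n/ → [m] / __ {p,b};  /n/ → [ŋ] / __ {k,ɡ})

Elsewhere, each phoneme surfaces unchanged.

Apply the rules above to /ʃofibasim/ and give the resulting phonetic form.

[ʃovibazĩm]

/ʃ/ (word-initial) is in the target of rule 3 but the environment (between two vowels) is not met → [ʃ].
/o/ (between /ʃ/ and /f/): rule 1 targets it, but not before a nasal consonant → unchanged [o].
/f/ — between /o/ and /i/, between two vowels — surfaces as [v] (rule 3).
/i/ (between /f/ and /b/): rule 1 targets it, but not before a nasal consonant → unchanged [i].
/b/ (between /i/ and /a/) is unaffected → [b].
/a/ (between /b/ and /s/) fails the environment for rule 1, so it stays [a].
/s/ (between /a/ and /i/): between two vowels, so rule 3 applies → [z].
/i/ (between /s/ and /m/) occurs before a nasal consonant → [ĩ] by rule 1.
/m/ (word-final) is unaffected → [m].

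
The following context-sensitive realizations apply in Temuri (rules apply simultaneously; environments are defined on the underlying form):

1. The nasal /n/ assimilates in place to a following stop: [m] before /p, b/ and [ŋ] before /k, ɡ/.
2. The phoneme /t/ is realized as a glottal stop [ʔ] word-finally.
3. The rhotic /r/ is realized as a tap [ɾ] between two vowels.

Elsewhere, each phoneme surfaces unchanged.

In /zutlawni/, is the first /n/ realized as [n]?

/n/ (between /w/ and /i/): rule 1 targets it, but not before a labial or velar stop → unchanged [n].
The actual realization is [n], which matches [n].

Yes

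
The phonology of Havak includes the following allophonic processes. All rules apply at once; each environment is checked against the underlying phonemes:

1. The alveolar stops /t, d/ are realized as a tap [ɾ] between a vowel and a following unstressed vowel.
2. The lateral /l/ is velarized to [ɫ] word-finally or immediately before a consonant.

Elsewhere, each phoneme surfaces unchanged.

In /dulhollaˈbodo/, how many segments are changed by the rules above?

Segments that undergo a rule: /l/ → [ɫ] (rule 2); /l/ → [ɫ] (rule 2); /d/ → [ɾ] (rule 1).
All other segments surface unchanged.

3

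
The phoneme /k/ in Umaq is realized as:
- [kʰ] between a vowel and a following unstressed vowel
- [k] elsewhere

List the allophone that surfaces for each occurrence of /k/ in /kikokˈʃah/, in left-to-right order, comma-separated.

[k], [kʰ], [k]

Occurrence 1 (position 1): no conditioning environment matches → elsewhere allophone [k].
Occurrence 2 (position 3): between a vowel and a following unstressed vowel → [kʰ].
Occurrence 3 (position 5): no conditioning environment matches → elsewhere allophone [k].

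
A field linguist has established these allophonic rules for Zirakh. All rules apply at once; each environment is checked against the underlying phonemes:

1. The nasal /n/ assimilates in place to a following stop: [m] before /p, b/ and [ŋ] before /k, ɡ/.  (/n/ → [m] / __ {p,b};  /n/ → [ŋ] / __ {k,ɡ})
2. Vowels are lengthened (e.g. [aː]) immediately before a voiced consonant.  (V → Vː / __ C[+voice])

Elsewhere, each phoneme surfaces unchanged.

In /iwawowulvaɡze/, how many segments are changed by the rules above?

Segments that undergo a rule: /i/ → [iː] (rule 2); /a/ → [aː] (rule 2); /o/ → [oː] (rule 2); /u/ → [uː] (rule 2); /a/ → [aː] (rule 2).
All other segments surface unchanged.

5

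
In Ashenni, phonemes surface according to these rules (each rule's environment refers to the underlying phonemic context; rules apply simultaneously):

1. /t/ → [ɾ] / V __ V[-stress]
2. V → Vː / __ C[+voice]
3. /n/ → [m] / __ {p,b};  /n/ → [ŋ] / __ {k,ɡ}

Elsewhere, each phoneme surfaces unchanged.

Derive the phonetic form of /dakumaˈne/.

/d/ (word-initial) is unaffected → [d].
/a/ (between /d/ and /k/) fails the environment for rule 2, so it stays [a].
/k/ (between /a/ and /u/) is unaffected → [k].
/u/ meets the environment for rule 2 (before a voiced consonant) → [uː].
/m/ stays [m].
/a/ — between /m/ and /n/, before a voiced consonant — surfaces as [aː] (rule 2).
/n/ (between /a/ and /e/) fails the environment for rule 3, so it stays [n].
/e/ — word-final; rule 2 does not apply here → [e].

[dakuːmaːˈne]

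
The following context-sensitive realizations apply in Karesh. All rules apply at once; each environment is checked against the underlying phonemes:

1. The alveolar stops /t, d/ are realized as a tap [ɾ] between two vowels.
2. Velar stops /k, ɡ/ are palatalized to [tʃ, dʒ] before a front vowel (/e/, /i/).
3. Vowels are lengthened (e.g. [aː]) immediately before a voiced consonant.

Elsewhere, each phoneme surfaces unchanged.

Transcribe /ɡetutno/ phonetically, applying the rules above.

/ɡ/ (word-initial) occurs before a front vowel → [dʒ] by rule 2.
/e/ (between /ɡ/ and /t/) is in the target of rule 3 but the environment (before a voiced consonant) is not met → [e].
/t/ (between /e/ and /u/): between two vowels, so rule 1 applies → [ɾ].
/u/ (between /t/ and /t/): rule 3 targets it, but not before a voiced consonant → unchanged [u].
/t/ (between /u/ and /n/) fails the environment for rule 1, so it stays [t].
/n/ (between /t/ and /o/) is unaffected → [n].
/o/ (word-final) fails the environment for rule 3, so it stays [o].

[dʒeɾutno]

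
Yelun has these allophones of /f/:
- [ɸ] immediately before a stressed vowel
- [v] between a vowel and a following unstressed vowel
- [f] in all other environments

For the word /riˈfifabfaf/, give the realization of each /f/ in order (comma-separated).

[ɸ], [v], [f], [f]

Occurrence 1 (position 3): immediately before a stressed vowel → [ɸ].
Occurrence 2 (position 5): between a vowel and a following unstressed vowel → [v].
Occurrence 3 (position 8): no conditioning environment matches → elsewhere allophone [f].
Occurrence 4 (position 10): no conditioning environment matches → elsewhere allophone [f].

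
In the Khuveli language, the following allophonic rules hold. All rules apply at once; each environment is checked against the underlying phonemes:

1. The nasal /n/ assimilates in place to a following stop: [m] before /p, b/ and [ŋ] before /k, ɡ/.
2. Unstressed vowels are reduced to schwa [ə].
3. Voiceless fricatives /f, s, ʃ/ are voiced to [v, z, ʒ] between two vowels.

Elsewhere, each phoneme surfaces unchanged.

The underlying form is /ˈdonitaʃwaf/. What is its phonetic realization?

[ˈdonətəʃwəf]

/o/ (between /d/ and /n/) is in the target of rule 2 but the environment (in an unstressed syllable) is not met → [o].
/n/ (between /o/ and /i/): rule 1 targets it, but not before a labial or velar stop → unchanged [n].
/i/ (between /n/ and /t/) occurs in an unstressed syllable → [ə] by rule 2.
/a/ (between /t/ and /ʃ/): in an unstressed syllable, so rule 2 applies → [ə].
/ʃ/ (between /a/ and /w/) fails the environment for rule 3, so it stays [ʃ].
Rule 2 applies to /a/ (between /w/ and /f/: in an unstressed syllable) → [ə].
/f/ (word-final): rule 3 targets it, but not between two vowels → unchanged [f].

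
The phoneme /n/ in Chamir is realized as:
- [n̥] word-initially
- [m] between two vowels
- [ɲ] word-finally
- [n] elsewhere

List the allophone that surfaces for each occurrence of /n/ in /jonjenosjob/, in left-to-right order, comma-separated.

[n], [m]

Occurrence 1 (position 3): no conditioning environment matches → elsewhere allophone [n].
Occurrence 2 (position 6): between two vowels → [m].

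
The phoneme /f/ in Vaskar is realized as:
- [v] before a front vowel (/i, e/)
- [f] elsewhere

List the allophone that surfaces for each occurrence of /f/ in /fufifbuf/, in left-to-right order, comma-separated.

Occurrence 1 (position 1): no conditioning environment matches → elsewhere allophone [f].
Occurrence 2 (position 3): before a front vowel (/i, e/) → [v].
Occurrence 3 (position 5): no conditioning environment matches → elsewhere allophone [f].
Occurrence 4 (position 8): no conditioning environment matches → elsewhere allophone [f].

[f], [v], [f], [f]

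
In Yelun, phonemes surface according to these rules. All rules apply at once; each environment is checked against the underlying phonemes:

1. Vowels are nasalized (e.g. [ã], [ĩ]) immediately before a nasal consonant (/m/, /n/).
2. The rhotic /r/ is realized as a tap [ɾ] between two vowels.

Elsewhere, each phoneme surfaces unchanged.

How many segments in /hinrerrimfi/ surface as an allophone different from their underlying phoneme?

2

Segments that undergo a rule: /i/ → [ĩ] (rule 1); /i/ → [ĩ] (rule 1).
All other segments surface unchanged.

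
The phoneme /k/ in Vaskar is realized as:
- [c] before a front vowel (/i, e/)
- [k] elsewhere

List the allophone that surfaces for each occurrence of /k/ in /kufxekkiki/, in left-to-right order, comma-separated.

[k], [k], [c], [c]

Occurrence 1 (position 1): no conditioning environment matches → elsewhere allophone [k].
Occurrence 2 (position 6): no conditioning environment matches → elsewhere allophone [k].
Occurrence 3 (position 7): before a front vowel → [c].
Occurrence 4 (position 9): before a front vowel → [c].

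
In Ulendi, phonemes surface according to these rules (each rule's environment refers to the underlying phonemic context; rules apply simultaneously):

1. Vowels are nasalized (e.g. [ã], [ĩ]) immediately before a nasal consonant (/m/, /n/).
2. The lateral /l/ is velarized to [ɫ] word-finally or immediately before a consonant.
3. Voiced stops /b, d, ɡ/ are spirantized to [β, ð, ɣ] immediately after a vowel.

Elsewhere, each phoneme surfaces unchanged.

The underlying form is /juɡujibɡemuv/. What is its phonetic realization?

[juɣujiβɡẽmuv]

/j/ — not in any rule's target class → [j].
/u/ (between /j/ and /ɡ/) fails the environment for rule 1, so it stays [u].
/ɡ/ — between /u/ and /u/, immediately after a vowel — surfaces as [ɣ] (rule 3).
/u/ — between /ɡ/ and /j/; rule 1 does not apply here → [u].
/j/ (between /u/ and /i/): no rule targets it → [j].
/i/ (between /j/ and /b/): rule 1 targets it, but not before a nasal consonant → unchanged [i].
Rule 3 applies to /b/ (between /i/ and /ɡ/: immediately after a vowel) → [β].
/ɡ/ (between /b/ and /e/): rule 3 targets it, but not immediately after a vowel → unchanged [ɡ].
Rule 1 applies to /e/ (between /ɡ/ and /m/: before a nasal consonant) → [ẽ].
/m/ — not in any rule's target class → [m].
/u/ (between /m/ and /v/) fails the environment for rule 1, so it stays [u].
/v/ — not in any rule's target class → [v].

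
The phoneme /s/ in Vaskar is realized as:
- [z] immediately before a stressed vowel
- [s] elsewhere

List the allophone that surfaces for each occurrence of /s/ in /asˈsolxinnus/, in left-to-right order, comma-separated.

Occurrence 1 (position 2): no conditioning environment matches → elsewhere allophone [s].
Occurrence 2 (position 3): immediately before a stressed vowel → [z].
Occurrence 3 (position 11): no conditioning environment matches → elsewhere allophone [s].

[s], [z], [s]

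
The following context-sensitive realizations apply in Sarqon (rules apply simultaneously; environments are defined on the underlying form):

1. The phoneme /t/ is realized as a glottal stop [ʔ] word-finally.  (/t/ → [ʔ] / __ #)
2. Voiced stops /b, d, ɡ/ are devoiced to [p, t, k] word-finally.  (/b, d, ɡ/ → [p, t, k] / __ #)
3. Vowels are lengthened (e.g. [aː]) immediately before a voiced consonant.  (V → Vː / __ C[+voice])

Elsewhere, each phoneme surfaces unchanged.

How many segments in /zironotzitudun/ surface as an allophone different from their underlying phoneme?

Segments that undergo a rule: /i/ → [iː] (rule 3); /o/ → [oː] (rule 3); /u/ → [uː] (rule 3); /u/ → [uː] (rule 3).
All other segments surface unchanged.

4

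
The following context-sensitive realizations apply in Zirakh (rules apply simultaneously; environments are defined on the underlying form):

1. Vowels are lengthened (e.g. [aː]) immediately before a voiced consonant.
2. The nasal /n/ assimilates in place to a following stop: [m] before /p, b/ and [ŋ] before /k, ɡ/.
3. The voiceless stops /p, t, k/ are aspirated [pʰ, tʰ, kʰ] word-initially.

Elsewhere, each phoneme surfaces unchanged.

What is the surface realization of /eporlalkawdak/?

[epoːrlaːlkaːwdak]

/e/ (word-initial) is in the target of rule 1 but the environment (before a voiced consonant) is not met → [e].
/p/ (between /e/ and /o/) is in the target of rule 3 but the environment (word-initially) is not met → [p].
Rule 1 applies to /o/ (between /p/ and /r/: before a voiced consonant) → [oː].
/r/ — not in any rule's target class → [r].
/l/ — not in any rule's target class → [l].
/a/ (between /l/ and /l/): before a voiced consonant, so rule 1 applies → [aː].
/l/ (between /a/ and /k/) is unaffected → [l].
/k/ — between /l/ and /a/; rule 3 does not apply here → [k].
/a/ — between /k/ and /w/, before a voiced consonant — surfaces as [aː] (rule 1).
/w/ stays [w].
/d/ — not in any rule's target class → [d].
/a/ (between /d/ and /k/) is in the target of rule 1 but the environment (before a voiced consonant) is not met → [a].
/k/ — word-final; rule 3 does not apply here → [k].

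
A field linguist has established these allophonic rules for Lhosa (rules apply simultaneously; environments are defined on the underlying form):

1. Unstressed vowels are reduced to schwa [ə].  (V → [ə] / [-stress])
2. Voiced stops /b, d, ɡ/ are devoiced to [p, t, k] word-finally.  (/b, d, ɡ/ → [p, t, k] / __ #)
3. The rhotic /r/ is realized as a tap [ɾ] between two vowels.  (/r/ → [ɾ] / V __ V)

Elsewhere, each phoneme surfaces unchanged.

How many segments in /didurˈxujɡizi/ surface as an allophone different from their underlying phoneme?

4

Segments that undergo a rule: /i/ → [ə] (rule 1); /u/ → [ə] (rule 1); /i/ → [ə] (rule 1); /i/ → [ə] (rule 1).
All other segments surface unchanged.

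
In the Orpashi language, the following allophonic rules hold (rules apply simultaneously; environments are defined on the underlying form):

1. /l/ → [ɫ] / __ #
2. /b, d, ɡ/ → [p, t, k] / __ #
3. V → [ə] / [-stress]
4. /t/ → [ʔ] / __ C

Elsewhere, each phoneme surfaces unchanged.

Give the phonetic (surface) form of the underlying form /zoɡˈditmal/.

/z/ — not in any rule's target class → [z].
/o/ — between /z/ and /ɡ/, in an unstressed syllable — surfaces as [ə] (rule 3).
/ɡ/ (between /o/ and /d/) is in the target of rule 2 but the environment (word-finally) is not met → [ɡ].
/d/ — between /ɡ/ and /i/; rule 2 does not apply here → [d].
/i/ (between /d/ and /t/): rule 3 targets it, but not in an unstressed syllable → unchanged [i].
/t/ meets the environment for rule 4 (immediately before a consonant) → [ʔ].
/m/ (between /t/ and /a/) is unaffected → [m].
/a/ — between /m/ and /l/, in an unstressed syllable — surfaces as [ə] (rule 3).
/l/ meets the environment for rule 1 (word-finally) → [ɫ].

[zəɡˈdiʔməɫ]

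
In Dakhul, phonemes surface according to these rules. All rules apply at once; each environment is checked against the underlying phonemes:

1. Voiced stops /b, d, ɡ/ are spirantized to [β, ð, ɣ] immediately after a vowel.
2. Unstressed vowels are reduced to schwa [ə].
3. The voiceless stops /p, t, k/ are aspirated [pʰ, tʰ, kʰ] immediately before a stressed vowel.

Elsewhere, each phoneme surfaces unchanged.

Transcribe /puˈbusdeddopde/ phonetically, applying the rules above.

[pəˈβusdəðdəpdə]

/p/ (word-initial) is in the target of rule 3 but the environment (immediately before a stressed vowel) is not met → [p].
/u/ (between /p/ and /b/) occurs in an unstressed syllable → [ə] by rule 2.
/b/ meets the environment for rule 1 (immediately after a vowel) → [β].
/u/ — between /b/ and /s/; rule 2 does not apply here → [u].
/s/ (between /u/ and /d/) is unaffected → [s].
/d/ (between /s/ and /e/): rule 1 targets it, but not immediately after a vowel → unchanged [d].
/e/ (between /d/ and /d/): in an unstressed syllable, so rule 2 applies → [ə].
/d/ (between /e/ and /d/) occurs immediately after a vowel → [ð] by rule 1.
/d/ (between /d/ and /o/) is in the target of rule 1 but the environment (immediately after a vowel) is not met → [d].
Rule 2 applies to /o/ (between /d/ and /p/: in an unstressed syllable) → [ə].
/p/ (between /o/ and /d/) is in the target of rule 3 but the environment (immediately before a stressed vowel) is not met → [p].
/d/ — between /p/ and /e/; rule 1 does not apply here → [d].
/e/ meets the environment for rule 2 (in an unstressed syllable) → [ə].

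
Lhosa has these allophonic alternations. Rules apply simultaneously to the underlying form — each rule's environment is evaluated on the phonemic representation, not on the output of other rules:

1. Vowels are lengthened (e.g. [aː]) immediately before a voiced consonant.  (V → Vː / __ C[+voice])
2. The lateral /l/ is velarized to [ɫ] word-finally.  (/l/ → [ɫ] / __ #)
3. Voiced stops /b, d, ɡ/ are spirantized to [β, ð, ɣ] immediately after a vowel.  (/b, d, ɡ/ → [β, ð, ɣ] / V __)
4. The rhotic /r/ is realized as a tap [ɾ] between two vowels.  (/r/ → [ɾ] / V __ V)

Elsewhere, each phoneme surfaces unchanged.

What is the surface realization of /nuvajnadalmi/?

[nuːvaːjnaːðaːlmi]

/n/ (word-initial) is unaffected → [n].
/u/ (between /n/ and /v/): before a voiced consonant, so rule 1 applies → [uː].
/v/ (between /u/ and /a/) is unaffected → [v].
/a/ — between /v/ and /j/, before a voiced consonant — surfaces as [aː] (rule 1).
/j/ (between /a/ and /n/) is unaffected → [j].
/n/ — not in any rule's target class → [n].
/a/ — between /n/ and /d/, before a voiced consonant — surfaces as [aː] (rule 1).
/d/ (between /a/ and /a/): immediately after a vowel, so rule 3 applies → [ð].
/a/ meets the environment for rule 1 (before a voiced consonant) → [aː].
/l/ (between /a/ and /m/): rule 2 targets it, but not word-finally → unchanged [l].
/m/ stays [m].
/i/ (word-final): rule 1 targets it, but not before a voiced consonant → unchanged [i].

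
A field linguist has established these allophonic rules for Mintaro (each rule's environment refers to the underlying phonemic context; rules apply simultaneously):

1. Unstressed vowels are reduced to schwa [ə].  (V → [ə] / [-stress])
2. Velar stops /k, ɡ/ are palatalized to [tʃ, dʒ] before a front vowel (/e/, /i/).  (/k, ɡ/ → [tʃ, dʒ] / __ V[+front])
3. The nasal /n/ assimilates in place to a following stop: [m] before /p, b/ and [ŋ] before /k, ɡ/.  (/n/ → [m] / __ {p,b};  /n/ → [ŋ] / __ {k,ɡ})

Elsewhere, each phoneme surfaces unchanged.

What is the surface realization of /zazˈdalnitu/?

[zəzˈdalnətə]

/z/ (word-initial) is unaffected → [z].
/a/ meets the environment for rule 1 (in an unstressed syllable) → [ə].
/z/ — not in any rule's target class → [z].
/d/ (between /z/ and /a/): no rule targets it → [d].
/a/ (between /d/ and /l/) is in the target of rule 1 but the environment (in an unstressed syllable) is not met → [a].
/l/ — not in any rule's target class → [l].
/n/ (between /l/ and /i/): rule 3 targets it, but not before a labial or velar stop → unchanged [n].
/i/ (between /n/ and /t/) occurs in an unstressed syllable → [ə] by rule 1.
/t/ stays [t].
/u/ — word-final, in an unstressed syllable — surfaces as [ə] (rule 1).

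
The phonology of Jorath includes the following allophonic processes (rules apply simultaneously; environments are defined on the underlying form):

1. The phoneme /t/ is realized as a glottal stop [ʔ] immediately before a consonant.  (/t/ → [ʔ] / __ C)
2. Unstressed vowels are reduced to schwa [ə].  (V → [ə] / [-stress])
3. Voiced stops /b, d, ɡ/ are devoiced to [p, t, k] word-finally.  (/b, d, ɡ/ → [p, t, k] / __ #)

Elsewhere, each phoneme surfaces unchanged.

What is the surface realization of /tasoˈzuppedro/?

[təsəˈzuppədrə]

/t/ (word-initial) is in the target of rule 1 but the environment (immediately before a consonant) is not met → [t].
/a/ — between /t/ and /s/, in an unstressed syllable — surfaces as [ə] (rule 2).
/s/ stays [s].
/o/ — between /s/ and /z/, in an unstressed syllable — surfaces as [ə] (rule 2).
/z/ (between /o/ and /u/): no rule targets it → [z].
/u/ (between /z/ and /p/): rule 2 targets it, but not in an unstressed syllable → unchanged [u].
/p/ — not in any rule's target class → [p].
/p/ stays [p].
/e/ (between /p/ and /d/): in an unstressed syllable, so rule 2 applies → [ə].
/d/ — between /e/ and /r/; rule 3 does not apply here → [d].
/r/ — not in any rule's target class → [r].
/o/ meets the environment for rule 2 (in an unstressed syllable) → [ə].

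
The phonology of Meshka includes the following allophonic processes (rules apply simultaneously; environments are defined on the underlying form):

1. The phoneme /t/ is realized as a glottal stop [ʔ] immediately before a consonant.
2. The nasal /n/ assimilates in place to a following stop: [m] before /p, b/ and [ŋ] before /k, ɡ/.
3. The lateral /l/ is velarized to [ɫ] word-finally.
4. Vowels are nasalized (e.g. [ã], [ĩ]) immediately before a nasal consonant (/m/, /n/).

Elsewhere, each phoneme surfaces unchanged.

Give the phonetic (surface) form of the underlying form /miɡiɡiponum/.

/m/ — not in any rule's target class → [m].
/i/ (between /m/ and /ɡ/) is in the target of rule 4 but the environment (before a nasal consonant) is not met → [i].
/ɡ/ (between /i/ and /i/) is unaffected → [ɡ].
/i/ (between /ɡ/ and /ɡ/) is in the target of rule 4 but the environment (before a nasal consonant) is not met → [i].
/ɡ/ (between /i/ and /i/): no rule targets it → [ɡ].
/i/ (between /ɡ/ and /p/): rule 4 targets it, but not before a nasal consonant → unchanged [i].
/p/ stays [p].
/o/ meets the environment for rule 4 (before a nasal consonant) → [õ].
/n/ (between /o/ and /u/) fails the environment for rule 2, so it stays [n].
/u/ (between /n/ and /m/) occurs before a nasal consonant → [ũ] by rule 4.
/m/ — not in any rule's target class → [m].

[miɡiɡipõnũm]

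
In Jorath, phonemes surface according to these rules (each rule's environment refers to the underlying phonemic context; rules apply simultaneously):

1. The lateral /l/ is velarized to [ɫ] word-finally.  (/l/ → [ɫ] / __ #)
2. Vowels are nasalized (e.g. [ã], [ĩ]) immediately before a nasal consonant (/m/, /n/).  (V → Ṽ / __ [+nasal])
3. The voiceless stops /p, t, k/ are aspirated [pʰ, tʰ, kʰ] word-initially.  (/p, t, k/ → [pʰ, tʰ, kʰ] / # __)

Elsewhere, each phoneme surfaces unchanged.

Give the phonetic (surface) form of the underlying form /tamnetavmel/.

/t/ (word-initial) occurs word-initially → [tʰ] by rule 3.
/a/ — between /t/ and /m/, before a nasal consonant — surfaces as [ã] (rule 2).
/m/ stays [m].
/n/ stays [n].
/e/ (between /n/ and /t/) fails the environment for rule 2, so it stays [e].
/t/ (between /e/ and /a/): rule 3 targets it, but not word-initially → unchanged [t].
/a/ — between /t/ and /v/; rule 2 does not apply here → [a].
/v/ — not in any rule's target class → [v].
/m/ (between /v/ and /e/): no rule targets it → [m].
/e/ (between /m/ and /l/): rule 2 targets it, but not before a nasal consonant → unchanged [e].
Rule 1 applies to /l/ (word-final: word-finally) → [ɫ].

[tʰãmnetavmeɫ]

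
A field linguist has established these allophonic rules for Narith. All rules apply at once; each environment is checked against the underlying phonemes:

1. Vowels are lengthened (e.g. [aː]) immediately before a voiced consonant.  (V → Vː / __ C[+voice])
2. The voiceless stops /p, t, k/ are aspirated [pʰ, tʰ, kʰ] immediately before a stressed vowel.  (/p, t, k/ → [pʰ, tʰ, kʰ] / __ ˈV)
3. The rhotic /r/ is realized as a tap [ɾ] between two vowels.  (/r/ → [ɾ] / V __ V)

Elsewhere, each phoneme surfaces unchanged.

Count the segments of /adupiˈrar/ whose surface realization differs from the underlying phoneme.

4

Segments that undergo a rule: /a/ → [aː] (rule 1); /i/ → [iː] (rule 1); /r/ → [ɾ] (rule 3); /a/ → [aː] (rule 1).
All other segments surface unchanged.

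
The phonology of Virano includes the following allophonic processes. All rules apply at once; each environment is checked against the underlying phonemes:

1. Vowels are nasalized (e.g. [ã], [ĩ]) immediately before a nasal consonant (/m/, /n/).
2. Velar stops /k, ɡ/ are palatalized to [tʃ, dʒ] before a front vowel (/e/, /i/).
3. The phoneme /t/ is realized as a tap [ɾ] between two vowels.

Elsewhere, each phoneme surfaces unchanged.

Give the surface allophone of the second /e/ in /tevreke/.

[e]

/e/ (between /r/ and /k/) fails the environment for rule 1, so it stays [e].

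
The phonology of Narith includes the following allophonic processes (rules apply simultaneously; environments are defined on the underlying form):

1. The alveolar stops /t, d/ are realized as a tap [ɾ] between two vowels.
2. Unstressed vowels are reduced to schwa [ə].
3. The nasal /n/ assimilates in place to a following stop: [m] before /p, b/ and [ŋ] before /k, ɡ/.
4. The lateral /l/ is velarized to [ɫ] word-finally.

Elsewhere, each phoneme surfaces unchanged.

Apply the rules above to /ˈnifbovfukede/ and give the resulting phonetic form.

/n/ (word-initial) is in the target of rule 3 but the environment (before a labial or velar stop) is not met → [n].
/i/ — between /n/ and /f/; rule 2 does not apply here → [i].
/f/ (between /i/ and /b/): no rule targets it → [f].
/b/ (between /f/ and /o/): no rule targets it → [b].
/o/ — between /b/ and /v/, in an unstressed syllable — surfaces as [ə] (rule 2).
/v/ stays [v].
/f/ (between /v/ and /u/) is unaffected → [f].
Rule 2 applies to /u/ (between /f/ and /k/: in an unstressed syllable) → [ə].
/k/ — not in any rule's target class → [k].
/e/ (between /k/ and /d/) occurs in an unstressed syllable → [ə] by rule 2.
/d/ — between /e/ and /e/, between two vowels — surfaces as [ɾ] (rule 1).
Rule 2 applies to /e/ (word-final: in an unstressed syllable) → [ə].

[ˈnifbəvfəkəɾə]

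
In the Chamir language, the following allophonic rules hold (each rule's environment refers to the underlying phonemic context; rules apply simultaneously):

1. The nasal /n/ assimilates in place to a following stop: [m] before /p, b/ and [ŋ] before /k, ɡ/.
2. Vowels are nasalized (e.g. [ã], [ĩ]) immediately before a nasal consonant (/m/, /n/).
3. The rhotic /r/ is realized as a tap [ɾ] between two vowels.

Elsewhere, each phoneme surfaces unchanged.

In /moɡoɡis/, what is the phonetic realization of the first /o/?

/o/ (between /m/ and /ɡ/) fails the environment for rule 2, so it stays [o].

[o]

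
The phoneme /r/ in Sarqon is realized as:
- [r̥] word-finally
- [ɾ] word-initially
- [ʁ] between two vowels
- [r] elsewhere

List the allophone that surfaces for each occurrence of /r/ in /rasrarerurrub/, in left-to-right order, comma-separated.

[ɾ], [r], [ʁ], [ʁ], [r], [r]

Occurrence 1 (position 1): word-initially → [ɾ].
Occurrence 2 (position 4): no conditioning environment matches → elsewhere allophone [r].
Occurrence 3 (position 6): between two vowels → [ʁ].
Occurrence 4 (position 8): between two vowels → [ʁ].
Occurrence 5 (position 10): no conditioning environment matches → elsewhere allophone [r].
Occurrence 6 (position 11): no conditioning environment matches → elsewhere allophone [r].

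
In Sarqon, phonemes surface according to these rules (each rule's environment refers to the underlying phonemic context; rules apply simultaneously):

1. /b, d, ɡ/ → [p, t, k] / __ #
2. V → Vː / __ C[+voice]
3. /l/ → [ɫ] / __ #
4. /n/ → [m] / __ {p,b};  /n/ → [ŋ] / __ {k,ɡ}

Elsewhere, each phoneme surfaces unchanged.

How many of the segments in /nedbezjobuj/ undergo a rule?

4

Segments that undergo a rule: /e/ → [eː] (rule 2); /e/ → [eː] (rule 2); /o/ → [oː] (rule 2); /u/ → [uː] (rule 2).
All other segments surface unchanged.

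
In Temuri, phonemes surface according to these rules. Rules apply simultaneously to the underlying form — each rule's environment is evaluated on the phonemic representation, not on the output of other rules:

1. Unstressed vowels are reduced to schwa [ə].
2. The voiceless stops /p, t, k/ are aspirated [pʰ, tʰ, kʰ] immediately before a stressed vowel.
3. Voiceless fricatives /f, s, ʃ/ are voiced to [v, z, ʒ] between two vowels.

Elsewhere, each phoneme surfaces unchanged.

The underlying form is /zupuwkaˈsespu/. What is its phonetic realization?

[zəpəwkəˈzespə]

/z/ (word-initial): no rule targets it → [z].
/u/ (between /z/ and /p/): in an unstressed syllable, so rule 1 applies → [ə].
/p/ — between /u/ and /u/; rule 2 does not apply here → [p].
/u/ (between /p/ and /w/): in an unstressed syllable, so rule 1 applies → [ə].
/w/ (between /u/ and /k/): no rule targets it → [w].
/k/ (between /w/ and /a/) is in the target of rule 2 but the environment (immediately before a stressed vowel) is not met → [k].
Rule 1 applies to /a/ (between /k/ and /s/: in an unstressed syllable) → [ə].
Rule 3 applies to /s/ (between /a/ and /e/: between two vowels) → [z].
/e/ — between /s/ and /s/; rule 1 does not apply here → [e].
/s/ — between /e/ and /p/; rule 3 does not apply here → [s].
/p/ (between /s/ and /u/) is in the target of rule 2 but the environment (immediately before a stressed vowel) is not met → [p].
/u/ — word-final, in an unstressed syllable — surfaces as [ə] (rule 1).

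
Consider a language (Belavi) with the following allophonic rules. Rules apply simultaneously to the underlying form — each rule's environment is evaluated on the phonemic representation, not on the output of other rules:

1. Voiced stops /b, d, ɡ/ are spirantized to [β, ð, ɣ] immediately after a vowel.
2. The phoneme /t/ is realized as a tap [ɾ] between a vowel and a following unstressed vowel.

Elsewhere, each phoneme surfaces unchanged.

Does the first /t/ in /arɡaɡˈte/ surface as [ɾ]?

No

/t/ — between /ɡ/ and /e/; rule 2 does not apply here → [t].
The actual realization is [t], not [ɾ].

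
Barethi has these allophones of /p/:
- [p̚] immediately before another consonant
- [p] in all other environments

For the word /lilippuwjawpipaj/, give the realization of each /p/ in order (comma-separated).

[p̚], [p], [p], [p]

Occurrence 1 (position 5): immediately before another consonant → [p̚].
Occurrence 2 (position 6): no conditioning environment matches → elsewhere allophone [p].
Occurrence 3 (position 12): no conditioning environment matches → elsewhere allophone [p].
Occurrence 4 (position 14): no conditioning environment matches → elsewhere allophone [p].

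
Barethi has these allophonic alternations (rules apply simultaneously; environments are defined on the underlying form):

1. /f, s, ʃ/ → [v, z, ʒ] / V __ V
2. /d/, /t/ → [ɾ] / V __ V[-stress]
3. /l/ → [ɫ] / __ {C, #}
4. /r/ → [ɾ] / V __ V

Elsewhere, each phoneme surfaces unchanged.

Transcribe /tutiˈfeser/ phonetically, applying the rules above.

[tuɾiˈvezer]

/t/ (word-initial): rule 2 targets it, but not between a vowel and a following unstressed vowel → unchanged [t].
/u/ stays [u].
Rule 2 applies to /t/ (between /u/ and /i/: between a vowel and a following unstressed vowel) → [ɾ].
/i/ (between /t/ and /f/) is unaffected → [i].
Rule 1 applies to /f/ (between /i/ and /e/: between two vowels) → [v].
/e/ (between /f/ and /s/) is unaffected → [e].
/s/ (between /e/ and /e/): between two vowels, so rule 1 applies → [z].
/e/ — not in any rule's target class → [e].
/r/ — word-final; rule 4 does not apply here → [r].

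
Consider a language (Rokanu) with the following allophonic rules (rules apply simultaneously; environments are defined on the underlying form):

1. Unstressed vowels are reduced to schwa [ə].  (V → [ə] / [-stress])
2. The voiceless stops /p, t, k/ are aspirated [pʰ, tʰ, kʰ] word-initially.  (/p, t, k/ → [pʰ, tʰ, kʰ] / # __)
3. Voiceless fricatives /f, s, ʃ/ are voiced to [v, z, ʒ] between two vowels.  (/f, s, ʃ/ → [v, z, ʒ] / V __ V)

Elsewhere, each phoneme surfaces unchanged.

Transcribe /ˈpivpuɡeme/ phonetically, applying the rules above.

/p/ meets the environment for rule 2 (word-initially) → [pʰ].
/i/ (between /p/ and /v/): rule 1 targets it, but not in an unstressed syllable → unchanged [i].
/v/ (between /i/ and /p/) is unaffected → [v].
/p/ (between /v/ and /u/): rule 2 targets it, but not word-initially → unchanged [p].
/u/ (between /p/ and /ɡ/) occurs in an unstressed syllable → [ə] by rule 1.
/ɡ/ (between /u/ and /e/) is unaffected → [ɡ].
/e/ — between /ɡ/ and /m/, in an unstressed syllable — surfaces as [ə] (rule 1).
/m/ (between /e/ and /e/) is unaffected → [m].
/e/ — word-final, in an unstressed syllable — surfaces as [ə] (rule 1).

[ˈpʰivpəɡəmə]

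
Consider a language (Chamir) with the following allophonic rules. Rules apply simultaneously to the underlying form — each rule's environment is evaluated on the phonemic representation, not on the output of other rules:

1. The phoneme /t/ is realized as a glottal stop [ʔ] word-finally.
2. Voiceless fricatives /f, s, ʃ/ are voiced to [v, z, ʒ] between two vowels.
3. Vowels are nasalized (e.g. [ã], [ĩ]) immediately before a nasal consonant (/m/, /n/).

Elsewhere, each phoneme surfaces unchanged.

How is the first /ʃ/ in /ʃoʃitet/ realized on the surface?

/ʃ/ (word-initial) fails the environment for rule 2, so it stays [ʃ].

[ʃ]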